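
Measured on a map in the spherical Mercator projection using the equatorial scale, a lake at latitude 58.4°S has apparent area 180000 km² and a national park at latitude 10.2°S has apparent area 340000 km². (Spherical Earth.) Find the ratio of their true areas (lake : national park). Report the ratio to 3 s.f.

0.150

Mercator's areal exaggeration is sec²φ; hence true area = (apparent area) · cos²φ.
True area of lake: 180000 × cos²(58.4°) = 180000 × 0.2746 = 49420 km².
True area of national park: 340000 × cos²(10.2°) = 340000 × 0.9686 = 329300 km².
Ratio = 49420 / 329300 ≈ 0.150.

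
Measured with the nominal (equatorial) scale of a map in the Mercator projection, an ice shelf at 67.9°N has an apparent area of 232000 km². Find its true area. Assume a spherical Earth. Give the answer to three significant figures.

Mercator is conformal, so the point scale is isotropic: h = k = sec φ = 1/cos φ.
Areal scale = k² = sec²φ = 1/cos²(67.9°) = 1/0.3762² = 7.065.
True area = apparent / (areal scale) = 232000 / 7.065 ≈ 32800 km².

32800 km²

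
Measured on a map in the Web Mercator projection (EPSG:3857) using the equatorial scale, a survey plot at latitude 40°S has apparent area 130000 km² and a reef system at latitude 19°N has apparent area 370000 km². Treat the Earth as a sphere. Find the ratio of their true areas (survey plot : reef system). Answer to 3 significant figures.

Mercator's areal exaggeration is sec²φ; hence true area = (apparent area) · cos²φ.
True area of survey plot: 130000 × cos²(40°) = 130000 × 0.5868 = 76290 km².
True area of reef system: 370000 × cos²(19°) = 370000 × 0.8940 = 330800 km².
Ratio = 76290 / 330800 ≈ 0.231.

0.231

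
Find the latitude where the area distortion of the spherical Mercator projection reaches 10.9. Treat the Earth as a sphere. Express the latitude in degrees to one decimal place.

72.4°

Mercator areal scale is sec²φ.
sec²φ = 10.9  ⇒  cos²φ = 0.09174  ⇒  cos φ = 0.3029.
φ = arccos(0.3029) ≈ 72.4°.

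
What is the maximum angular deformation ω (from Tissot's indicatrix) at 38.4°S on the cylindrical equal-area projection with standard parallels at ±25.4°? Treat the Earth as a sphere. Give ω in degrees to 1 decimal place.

For cylindrical equal-area with standard parallel φ₀, h = cos φ / cos φ₀ and k = cos φ₀ / cos φ, so h·k = 1.
At 38.4°: h = 0.8676, k = 1.153; principal scales a = 1.153, b = 0.8676.
sin(ω/2) = (a − b)/(a + b) = 0.2851/2.020 = 0.1411, so ω = 2 arcsin(0.1411) ≈ 16.2°.

16.2°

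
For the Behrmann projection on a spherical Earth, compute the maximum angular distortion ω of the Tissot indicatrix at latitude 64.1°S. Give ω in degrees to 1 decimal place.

72.9°

Behrmann is a cylindrical equal-area projection with standard parallels at ±30°. For cylindrical equal-area with standard parallel φ₀, h = cos φ / cos φ₀ and k = cos φ₀ / cos φ, so h·k = 1.
At 64.1°: h = 0.5044, k = 1.983; principal scales a = 1.983, b = 0.5044.
sin(ω/2) = (a − b)/(a + b) = 1.478/2.487 = 0.5944, so ω = 2 arcsin(0.5944) ≈ 72.9°.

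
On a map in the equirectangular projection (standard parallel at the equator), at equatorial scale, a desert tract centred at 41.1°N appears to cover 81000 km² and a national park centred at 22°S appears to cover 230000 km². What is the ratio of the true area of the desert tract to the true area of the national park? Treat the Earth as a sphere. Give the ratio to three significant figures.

Plate carrée has h = 1 and k = sec φ, giving areal scale sec φ; true area = (apparent area) · cos φ.
True area of desert tract: 81000 × cos(41.1°) = 81000 × 0.7536 = 61040 km².
True area of national park: 230000 × cos(22°) = 230000 × 0.9272 = 213300 km².
Ratio = 61040 / 213300 ≈ 0.286.

0.286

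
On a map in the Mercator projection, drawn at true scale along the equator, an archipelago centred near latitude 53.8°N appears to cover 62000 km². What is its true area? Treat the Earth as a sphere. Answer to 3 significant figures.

For Mercator, h = k = sec φ (a conformal cylindrical projection has a single point scale, 1/cos φ).
Areal scale = k² = sec²φ = 1/cos²(53.8°) = 1/0.5906² = 2.867.
True area = apparent / (areal scale) = 62000 / 2.867 ≈ 21600 km².

21600 km²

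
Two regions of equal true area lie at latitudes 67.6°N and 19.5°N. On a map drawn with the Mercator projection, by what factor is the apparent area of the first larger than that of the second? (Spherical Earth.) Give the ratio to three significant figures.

Mercator areal scale is sec²φ.
At 67.6°: sec²(67.6°) = 1/0.3811² = 6.886.
At 19.5°: sec²(19.5°) = 1/0.9426² = 1.125.
Ratio = 6.886/1.125 = cos²(19.5°)/cos²(67.6°) ≈ 6.12.

6.12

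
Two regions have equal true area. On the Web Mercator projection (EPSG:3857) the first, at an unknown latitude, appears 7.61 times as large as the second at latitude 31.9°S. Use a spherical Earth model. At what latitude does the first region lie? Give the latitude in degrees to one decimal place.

On Mercator, (apparent₁)/(apparent₂) = sec²φ₁ / sec²φ₂ when true areas are equal.
cos²φ₂ / cos²φ₁ = 7.61  ⇒  cos φ₁ = cos 31.9° / √7.61 = 0.8490/2.759 = 0.3078.
φ₁ = arccos(0.3078) ≈ 72.1°.

72.1°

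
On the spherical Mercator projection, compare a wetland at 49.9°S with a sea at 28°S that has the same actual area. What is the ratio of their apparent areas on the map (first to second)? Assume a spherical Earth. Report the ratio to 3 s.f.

On Mercator, area is exaggerated by sec²φ = 1/cos²φ.
At 49.9°: sec²(49.9°) = 1/0.6441² = 2.410.
At 28°: sec²(28°) = 1/0.8829² = 1.283.
Ratio = 2.410/1.283 = cos²(28°)/cos²(49.9°) ≈ 1.88.

1.88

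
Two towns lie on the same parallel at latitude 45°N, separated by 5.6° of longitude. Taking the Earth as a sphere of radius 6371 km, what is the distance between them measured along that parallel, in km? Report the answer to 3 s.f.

Arc length along a parallel = R cos φ · Δλ (with Δλ in radians).
= 6371 × cos 45° × (5.6° × π/180) = 6371 × 0.7071 × 0.09774 ≈ 440 km.

440 km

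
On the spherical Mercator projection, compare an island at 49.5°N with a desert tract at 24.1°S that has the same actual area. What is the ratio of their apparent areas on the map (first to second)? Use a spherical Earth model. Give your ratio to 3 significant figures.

1.98

Mercator areal scale is sec²φ.
At 49.5°: sec²(49.5°) = 1/0.6494² = 2.371.
At 24.1°: sec²(24.1°) = 1/0.9128² = 1.200.
Ratio = 2.371/1.200 = cos²(24.1°)/cos²(49.5°) ≈ 1.98.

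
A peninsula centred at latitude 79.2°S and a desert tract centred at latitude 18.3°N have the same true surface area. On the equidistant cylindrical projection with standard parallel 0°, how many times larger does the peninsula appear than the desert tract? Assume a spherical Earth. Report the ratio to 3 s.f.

5.07

In the plate carrée (x = Rλ, y = Rφ), meridians are true-scale (h = 1) and parallels are stretched by k = sec φ.
Areal scale at 79.2°: h·k = 1.000 × 5.337 = 5.337.
Areal scale at 18.3°: h·k = 1.000 × 1.053 = 1.053.
Ratio = 5.337/1.053 ≈ 5.07.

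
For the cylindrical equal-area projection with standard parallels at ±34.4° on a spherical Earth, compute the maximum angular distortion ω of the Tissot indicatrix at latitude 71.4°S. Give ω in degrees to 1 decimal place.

Cylindrical equal-area (φ₀ = 34.4°): h = cos φ / cos 34.4° along meridians, k = cos 34.4° / cos φ along parallels; h·k = 1.
At 71.4°: h = 0.3866, k = 2.587; principal scales a = 2.587, b = 0.3866.
sin(ω/2) = (a − b)/(a + b) = 2.200/2.973 = 0.7400, so ω = 2 arcsin(0.7400) ≈ 95.5°.

95.5°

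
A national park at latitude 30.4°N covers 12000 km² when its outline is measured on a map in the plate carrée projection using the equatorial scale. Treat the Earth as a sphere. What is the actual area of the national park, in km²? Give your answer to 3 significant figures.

For the equirectangular projection with φ₀ = 0 (plate carrée), h = 1 along meridians and k = sec φ along parallels.
Areal scale = h·k = 1 × sec φ; at 30.4°, h = 1.000, k = 1.159, so h·k = 1.159.
True area = apparent / (areal scale) = 12000 / 1.159 ≈ 10400 km².

10400 km²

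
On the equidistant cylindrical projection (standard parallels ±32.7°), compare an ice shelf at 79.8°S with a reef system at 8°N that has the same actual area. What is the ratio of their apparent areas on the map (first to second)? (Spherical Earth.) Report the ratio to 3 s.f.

5.59

The equidistant cylindrical projection with φ₀ = 32.7° has h = 1 (meridians true) and k = cos φ₀ / cos φ along parallels.
Areal scale at 79.8°: h·k = 1.000 × 4.752 = 4.752.
Areal scale at 8°: h·k = 1.000 × 0.8498 = 0.8498.
Ratio = 4.752/0.8498 ≈ 5.59.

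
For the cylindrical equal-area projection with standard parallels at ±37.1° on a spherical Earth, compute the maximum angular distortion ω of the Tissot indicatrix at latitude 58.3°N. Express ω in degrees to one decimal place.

Cylindrical equal-area (φ₀ = 37.1°): h = cos φ / cos 37.1° along meridians, k = cos 37.1° / cos φ along parallels; h·k = 1.
At 58.3°: h = 0.6588, k = 1.518; principal scales a = 1.518, b = 0.6588.
sin(ω/2) = (a − b)/(a + b) = 0.8590/2.177 = 0.3946, so ω = 2 arcsin(0.3946) ≈ 46.5°.

46.5°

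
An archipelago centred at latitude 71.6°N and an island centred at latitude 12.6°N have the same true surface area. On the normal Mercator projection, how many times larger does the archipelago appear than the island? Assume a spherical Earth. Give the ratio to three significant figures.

9.56

Mercator is conformal with k = sec φ, so areal scale = k² = sec²φ.
At 71.6°: sec²(71.6°) = 1/0.3156² = 10.04.
At 12.6°: sec²(12.6°) = 1/0.9759² = 1.050.
Ratio = 10.04/1.050 = cos²(12.6°)/cos²(71.6°) ≈ 9.56.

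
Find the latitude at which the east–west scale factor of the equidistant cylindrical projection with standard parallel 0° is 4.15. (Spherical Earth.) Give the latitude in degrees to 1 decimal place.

76.1°

Plate carrée: h = 1, k = sec φ along parallels.
sec φ = 4.15  ⇒  cos φ = 0.2410  ⇒  φ ≈ 76.1°.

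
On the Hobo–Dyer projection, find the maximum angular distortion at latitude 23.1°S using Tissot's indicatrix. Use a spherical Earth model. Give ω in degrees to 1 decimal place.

16.9°

The Hobo–Dyer projection is cylindrical equal-area with φ₀ = 37.5°. A cylindrical equal-area projection with standard parallel φ₀ has meridian scale h = cos φ / cos φ₀ and parallel scale k = cos φ₀ / cos φ (so areas are preserved, h·k = 1).
At 23.1°: h = 1.159, k = 0.8625; principal scales a = 1.159, b = 0.8625.
sin(ω/2) = (a − b)/(a + b) = 0.2969/2.022 = 0.1468, so ω = 2 arcsin(0.1468) ≈ 16.9°.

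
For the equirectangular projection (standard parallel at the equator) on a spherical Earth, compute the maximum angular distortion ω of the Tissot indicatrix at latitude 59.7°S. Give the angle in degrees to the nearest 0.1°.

For the equirectangular projection with φ₀ = 0 (plate carrée), h = 1 along meridians and k = sec φ along parallels.
At 59.7°: h = 1.000, k = 1.982; principal scales a = 1.982, b = 1.000.
sin(ω/2) = (a − b)/(a + b) = 0.9821/2.982 = 0.3293, so ω = 2 arcsin(0.3293) ≈ 38.5°.

38.5°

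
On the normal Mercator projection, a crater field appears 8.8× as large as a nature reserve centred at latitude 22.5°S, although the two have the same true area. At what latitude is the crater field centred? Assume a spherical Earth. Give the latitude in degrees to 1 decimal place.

71.9°

On Mercator, (apparent₁)/(apparent₂) = sec²φ₁ / sec²φ₂ when true areas are equal.
cos²φ₂ / cos²φ₁ = 8.8  ⇒  cos φ₁ = cos 22.5° / √8.8 = 0.9239/2.966 = 0.3114.
φ₁ = arccos(0.3114) ≈ 71.9°.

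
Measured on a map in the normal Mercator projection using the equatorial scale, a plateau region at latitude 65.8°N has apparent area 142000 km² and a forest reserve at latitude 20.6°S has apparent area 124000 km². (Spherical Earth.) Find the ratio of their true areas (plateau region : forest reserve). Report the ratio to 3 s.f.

0.220

Since Mercator area scale is 1/cos²φ, the true area equals the apparent area multiplied by cos²φ.
True area of plateau region: 142000 × cos²(65.8°) = 142000 × 0.1680 = 23860 km².
True area of forest reserve: 124000 × cos²(20.6°) = 124000 × 0.8762 = 108600 km².
Ratio = 23860 / 108600 ≈ 0.220.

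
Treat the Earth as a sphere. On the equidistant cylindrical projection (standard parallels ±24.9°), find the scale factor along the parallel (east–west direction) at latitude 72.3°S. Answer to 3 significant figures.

2.98

The equidistant cylindrical projection with φ₀ = 24.9° has h = 1 (meridians true) and k = cos φ₀ / cos φ along parallels.
k = cos 24.9° / cos 72.3° = 0.9070/0.3040 = 2.983.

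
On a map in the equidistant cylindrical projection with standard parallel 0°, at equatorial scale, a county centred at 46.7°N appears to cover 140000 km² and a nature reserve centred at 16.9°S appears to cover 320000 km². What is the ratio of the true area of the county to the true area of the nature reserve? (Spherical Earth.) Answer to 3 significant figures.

Plate carrée has h = 1 and k = sec φ, giving areal scale sec φ; true area = (apparent area) · cos φ.
True area of county: 140000 × cos(46.7°) = 140000 × 0.6858 = 96010 km².
True area of nature reserve: 320000 × cos(16.9°) = 320000 × 0.9568 = 306200 km².
Ratio = 96010 / 306200 ≈ 0.314.

0.314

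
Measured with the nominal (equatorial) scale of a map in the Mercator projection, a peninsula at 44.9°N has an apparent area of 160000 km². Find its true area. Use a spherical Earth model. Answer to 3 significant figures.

80300 km²

Mercator is conformal, so the point scale is isotropic: h = k = sec φ = 1/cos φ.
Areal scale = k² = sec²φ = 1/cos²(44.9°) = 1/0.7083² = 1.993.
True area = apparent / (areal scale) = 160000 / 1.993 ≈ 80300 km².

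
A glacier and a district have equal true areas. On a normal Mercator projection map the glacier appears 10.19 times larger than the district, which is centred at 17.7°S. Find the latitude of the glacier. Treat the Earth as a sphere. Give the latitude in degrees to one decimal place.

72.6°

For equal true areas on Mercator, apparent areas scale as sec²φ, so the ratio is cos²φ₂ / cos²φ₁.
cos²φ₂ / cos²φ₁ = 10.19  ⇒  cos φ₁ = cos 17.7° / √10.19 = 0.9527/3.192 = 0.2984.
φ₁ = arccos(0.2984) ≈ 72.6°.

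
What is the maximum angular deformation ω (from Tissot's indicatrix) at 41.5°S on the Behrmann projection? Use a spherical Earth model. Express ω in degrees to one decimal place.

The Behrmann projection is cylindrical equal-area with φ₀ = 30°. Cylindrical equal-area (φ₀ = 30°): h = cos φ / cos 30° along meridians, k = cos 30° / cos φ along parallels; h·k = 1.
At 41.5°: h = 0.8648, k = 1.156; principal scales a = 1.156, b = 0.8648.
sin(ω/2) = (a − b)/(a + b) = 0.2915/2.021 = 0.1442, so ω = 2 arcsin(0.1442) ≈ 16.6°.

16.6°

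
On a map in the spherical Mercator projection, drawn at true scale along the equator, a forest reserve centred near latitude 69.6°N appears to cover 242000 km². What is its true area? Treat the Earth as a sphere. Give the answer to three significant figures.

For Mercator, h = k = sec φ (a conformal cylindrical projection has a single point scale, 1/cos φ).
Areal scale = k² = sec²φ = 1/cos²(69.6°) = 1/0.3486² = 8.230.
True area = apparent / (areal scale) = 242000 / 8.230 ≈ 29400 km².

29400 km²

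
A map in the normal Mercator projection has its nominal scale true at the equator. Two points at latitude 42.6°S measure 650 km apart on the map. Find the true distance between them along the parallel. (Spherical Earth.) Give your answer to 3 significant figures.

478 km

The Mercator projection is conformal; its linear scale factor is the same in every direction and equals sec φ = 1/cos φ.
Along the parallel at 42.6°, map distances are exaggerated by k = sec 42.6° = 1.359.
True distance = 650 / 1.359 = 650 × cos 42.6° ≈ 478 km.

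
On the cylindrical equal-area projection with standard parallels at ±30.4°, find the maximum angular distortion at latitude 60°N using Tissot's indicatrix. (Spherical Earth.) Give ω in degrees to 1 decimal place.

For cylindrical equal-area with standard parallel φ₀, h = cos φ / cos φ₀ and k = cos φ₀ / cos φ, so h·k = 1.
At 60°: h = 0.5797, k = 1.725; principal scales a = 1.725, b = 0.5797.
sin(ω/2) = (a − b)/(a + b) = 1.145/2.305 = 0.4969, so ω = 2 arcsin(0.4969) ≈ 59.6°.

59.6°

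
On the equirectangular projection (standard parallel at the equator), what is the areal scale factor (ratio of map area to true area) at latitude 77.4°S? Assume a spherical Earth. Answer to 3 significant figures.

Plate carrée maps x = Rλ, y = Rφ. The meridian scale is h = 1 and the parallel scale is k = 1/cos φ = sec φ.
Areal scale = h·k = 1 × sec φ; at 77.4°, h = 1.000, k = 4.584, so h·k = 4.584.

4.58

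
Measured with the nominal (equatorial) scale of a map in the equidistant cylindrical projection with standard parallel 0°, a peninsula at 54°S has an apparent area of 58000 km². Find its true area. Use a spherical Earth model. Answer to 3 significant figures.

34100 km²

Plate carrée maps x = Rλ, y = Rφ. The meridian scale is h = 1 and the parallel scale is k = 1/cos φ = sec φ.
Areal scale = h·k = 1 × sec φ; at 54°, h = 1.000, k = 1.701, so h·k = 1.701.
True area = apparent / (areal scale) = 58000 / 1.701 ≈ 34100 km².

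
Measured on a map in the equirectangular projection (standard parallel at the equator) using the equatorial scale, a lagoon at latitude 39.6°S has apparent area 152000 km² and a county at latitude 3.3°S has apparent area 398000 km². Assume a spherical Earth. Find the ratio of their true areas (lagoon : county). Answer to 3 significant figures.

0.295

Plate carrée has h = 1 and k = sec φ, giving areal scale sec φ; true area = (apparent area) · cos φ.
True area of lagoon: 152000 × cos(39.6°) = 152000 × 0.7705 = 117100 km².
True area of county: 398000 × cos(3.3°) = 398000 × 0.9983 = 397300 km².
Ratio = 117100 / 397300 ≈ 0.295.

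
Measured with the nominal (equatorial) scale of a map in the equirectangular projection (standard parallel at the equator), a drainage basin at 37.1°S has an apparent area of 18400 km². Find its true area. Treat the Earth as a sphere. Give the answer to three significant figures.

In the plate carrée (x = Rλ, y = Rφ), meridians are true-scale (h = 1) and parallels are stretched by k = sec φ.
Areal scale = h·k = 1 × sec φ; at 37.1°, h = 1.000, k = 1.254, so h·k = 1.254.
True area = apparent / (areal scale) = 18400 / 1.254 ≈ 14700 km².

14700 km²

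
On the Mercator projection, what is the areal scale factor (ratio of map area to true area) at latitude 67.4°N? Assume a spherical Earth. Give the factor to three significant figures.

Mercator is conformal, so the point scale is isotropic: h = k = sec φ = 1/cos φ.
Areal scale = k² = sec²φ = 1/cos²(67.4°) = 1/0.3843² = 6.771.

6.77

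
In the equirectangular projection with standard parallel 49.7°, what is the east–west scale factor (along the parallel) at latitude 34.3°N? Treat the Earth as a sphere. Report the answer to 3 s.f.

In the equirectangular projection with standard parallel φ₀ = 49.7° (x = Rλ cos φ₀, y = Rφ), meridians are true-scale (h = 1) and the parallel scale is k = cos φ₀ / cos φ.
k = cos 49.7° / cos 34.3° = 0.6468/0.8261 = 0.7829.

0.783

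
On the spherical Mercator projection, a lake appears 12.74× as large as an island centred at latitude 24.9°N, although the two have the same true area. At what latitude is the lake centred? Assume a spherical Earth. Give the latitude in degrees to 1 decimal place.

On Mercator, (apparent₁)/(apparent₂) = sec²φ₁ / sec²φ₂ when true areas are equal.
cos²φ₂ / cos²φ₁ = 12.74  ⇒  cos φ₁ = cos 24.9° / √12.74 = 0.9070/3.569 = 0.2541.
φ₁ = arccos(0.2541) ≈ 75.3°.

75.3°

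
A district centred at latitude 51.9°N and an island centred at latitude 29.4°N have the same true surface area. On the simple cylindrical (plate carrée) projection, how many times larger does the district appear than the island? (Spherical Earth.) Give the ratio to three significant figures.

For the equirectangular projection with φ₀ = 0 (plate carrée), h = 1 along meridians and k = sec φ along parallels.
Areal scale at 51.9°: h·k = 1.000 × 1.621 = 1.621.
Areal scale at 29.4°: h·k = 1.000 × 1.148 = 1.148.
Ratio = 1.621/1.148 ≈ 1.41.

1.41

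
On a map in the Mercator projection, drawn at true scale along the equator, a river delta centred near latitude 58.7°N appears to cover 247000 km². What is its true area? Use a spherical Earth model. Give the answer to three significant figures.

The Mercator projection is conformal; its linear scale factor is the same in every direction and equals sec φ = 1/cos φ.
Areal scale = k² = sec²φ = 1/cos²(58.7°) = 1/0.5195² = 3.705.
True area = apparent / (areal scale) = 247000 / 3.705 ≈ 66700 km².

66700 km²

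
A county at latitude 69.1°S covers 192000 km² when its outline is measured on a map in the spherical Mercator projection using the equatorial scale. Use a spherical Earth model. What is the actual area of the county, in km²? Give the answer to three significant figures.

The Mercator projection is conformal; its linear scale factor is the same in every direction and equals sec φ = 1/cos φ.
Areal scale = k² = sec²φ = 1/cos²(69.1°) = 1/0.3567² = 7.858.
True area = apparent / (areal scale) = 192000 / 7.858 ≈ 24400 km².

24400 km²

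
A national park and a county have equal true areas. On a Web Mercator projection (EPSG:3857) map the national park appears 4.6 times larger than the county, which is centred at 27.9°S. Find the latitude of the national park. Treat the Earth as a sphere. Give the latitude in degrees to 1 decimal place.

65.7°

For equal true areas on Mercator, apparent areas scale as sec²φ, so the ratio is cos²φ₂ / cos²φ₁.
cos²φ₂ / cos²φ₁ = 4.6  ⇒  cos φ₁ = cos 27.9° / √4.6 = 0.8838/2.145 = 0.4121.
φ₁ = arccos(0.4121) ≈ 65.7°.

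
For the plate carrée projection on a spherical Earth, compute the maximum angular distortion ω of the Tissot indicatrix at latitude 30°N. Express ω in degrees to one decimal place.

Plate carrée maps x = Rλ, y = Rφ. The meridian scale is h = 1 and the parallel scale is k = 1/cos φ = sec φ.
At 30°: h = 1.000, k = 1.155; principal scales a = 1.155, b = 1.000.
sin(ω/2) = (a − b)/(a + b) = 0.1547/2.155 = 0.07180, so ω = 2 arcsin(0.07180) ≈ 8.2°.

8.2°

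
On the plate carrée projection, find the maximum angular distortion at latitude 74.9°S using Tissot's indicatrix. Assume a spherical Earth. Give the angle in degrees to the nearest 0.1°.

Plate carrée maps x = Rλ, y = Rφ. The meridian scale is h = 1 and the parallel scale is k = 1/cos φ = sec φ.
At 74.9°: h = 1.000, k = 3.839; principal scales a = 3.839, b = 1.000.
sin(ω/2) = (a − b)/(a + b) = 2.839/4.839 = 0.5867, so ω = 2 arcsin(0.5867) ≈ 71.8°.

71.8°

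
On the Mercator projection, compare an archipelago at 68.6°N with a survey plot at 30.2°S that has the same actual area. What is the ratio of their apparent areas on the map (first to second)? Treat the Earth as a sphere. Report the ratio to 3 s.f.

5.61

Mercator areal scale is sec²φ.
At 68.6°: sec²(68.6°) = 1/0.3649² = 7.511.
At 30.2°: sec²(30.2°) = 1/0.8643² = 1.339.
Ratio = 7.511/1.339 = cos²(30.2°)/cos²(68.6°) ≈ 5.61.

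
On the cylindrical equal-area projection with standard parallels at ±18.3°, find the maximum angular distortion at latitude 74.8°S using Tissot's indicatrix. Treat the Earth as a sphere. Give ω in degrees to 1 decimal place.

118.2°

For cylindrical equal-area with standard parallel φ₀, h = cos φ / cos φ₀ and k = cos φ₀ / cos φ, so h·k = 1.
At 74.8°: h = 0.2762, k = 3.621; principal scales a = 3.621, b = 0.2762.
sin(ω/2) = (a − b)/(a + b) = 3.345/3.897 = 0.8583, so ω = 2 arcsin(0.8583) ≈ 118.2°.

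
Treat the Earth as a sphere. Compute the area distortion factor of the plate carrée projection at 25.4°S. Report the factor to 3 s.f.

1.11

Plate carrée maps x = Rλ, y = Rφ. The meridian scale is h = 1 and the parallel scale is k = 1/cos φ = sec φ.
Areal scale = h·k = 1 × sec φ; at 25.4°, h = 1.000, k = 1.107, so h·k = 1.107.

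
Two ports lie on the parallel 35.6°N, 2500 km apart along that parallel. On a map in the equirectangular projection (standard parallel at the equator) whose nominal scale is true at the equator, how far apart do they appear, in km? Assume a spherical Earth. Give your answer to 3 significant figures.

In the plate carrée (x = Rλ, y = Rφ), meridians are true-scale (h = 1) and parallels are stretched by k = sec φ.
Along the parallel, k = sec 35.6° = 1/0.8131 = 1.230.
Map distance = 2500 × 1.230 ≈ 3070 km.

3070 km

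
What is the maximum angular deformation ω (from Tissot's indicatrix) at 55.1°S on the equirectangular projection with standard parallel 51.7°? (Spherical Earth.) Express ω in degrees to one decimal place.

4.6°

With standard parallel φ₀ = 51.7°, the equirectangular projection gives x = Rλ cos φ₀, y = Rφ, so h = 1 and k = cos 51.7° / cos φ.
At 55.1°: h = 1.000, k = 1.083; principal scales a = 1.083, b = 1.000.
sin(ω/2) = (a − b)/(a + b) = 0.08325/2.083 = 0.03996, so ω = 2 arcsin(0.03996) ≈ 4.6°.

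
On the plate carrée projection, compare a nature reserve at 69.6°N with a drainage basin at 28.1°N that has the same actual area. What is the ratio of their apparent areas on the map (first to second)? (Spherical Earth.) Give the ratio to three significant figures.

Plate carrée maps x = Rλ, y = Rφ. The meridian scale is h = 1 and the parallel scale is k = 1/cos φ = sec φ.
Areal scale at 69.6°: h·k = 1.000 × 2.869 = 2.869.
Areal scale at 28.1°: h·k = 1.000 × 1.134 = 1.134.
Ratio = 2.869/1.134 ≈ 2.53.

2.53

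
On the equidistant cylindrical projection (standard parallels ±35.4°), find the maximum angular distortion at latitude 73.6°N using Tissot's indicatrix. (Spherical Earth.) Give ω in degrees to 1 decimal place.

With standard parallel φ₀ = 35.4°, the equirectangular projection gives x = Rλ cos φ₀, y = Rφ, so h = 1 and k = cos 35.4° / cos φ.
At 73.6°: h = 1.000, k = 2.887; principal scales a = 2.887, b = 1.000.
sin(ω/2) = (a − b)/(a + b) = 1.887/3.887 = 0.4855, so ω = 2 arcsin(0.4855) ≈ 58.1°.

58.1°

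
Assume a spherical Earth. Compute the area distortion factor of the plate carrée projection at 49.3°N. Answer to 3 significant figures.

1.53

In the plate carrée (x = Rλ, y = Rφ), meridians are true-scale (h = 1) and parallels are stretched by k = sec φ.
Areal scale = h·k = 1 × sec φ; at 49.3°, h = 1.000, k = 1.534, so h·k = 1.534.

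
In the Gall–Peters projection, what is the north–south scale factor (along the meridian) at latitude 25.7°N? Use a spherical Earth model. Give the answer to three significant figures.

1.27

The Gall–Peters projection is cylindrical equal-area with φ₀ = 45°. For cylindrical equal-area with standard parallel φ₀, h = cos φ / cos φ₀ and k = cos φ₀ / cos φ, so h·k = 1.
h = cos 25.7° / cos 45° = 0.9011/0.7071 = 1.274.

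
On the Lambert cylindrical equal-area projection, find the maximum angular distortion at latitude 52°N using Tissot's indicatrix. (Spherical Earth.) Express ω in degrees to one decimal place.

The Lambert cylindrical equal-area projection is the cylindrical equal-area projection with its standard parallel at the equator (φ₀ = 0). A cylindrical equal-area projection with standard parallel φ₀ has meridian scale h = cos φ / cos φ₀ and parallel scale k = cos φ₀ / cos φ (so areas are preserved, h·k = 1).
At 52°: h = 0.6157, k = 1.624; principal scales a = 1.624, b = 0.6157.
sin(ω/2) = (a − b)/(a + b) = 1.009/2.240 = 0.4503, so ω = 2 arcsin(0.4503) ≈ 53.5°.

53.5°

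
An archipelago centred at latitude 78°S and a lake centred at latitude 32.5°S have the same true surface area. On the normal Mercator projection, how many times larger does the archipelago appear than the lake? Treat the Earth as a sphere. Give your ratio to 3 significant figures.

Mercator is conformal with k = sec φ, so areal scale = k² = sec²φ.
At 78°: sec²(78°) = 1/0.2079² = 23.13.
At 32.5°: sec²(32.5°) = 1/0.8434² = 1.406.
Ratio = 23.13/1.406 = cos²(32.5°)/cos²(78°) ≈ 16.5.

16.5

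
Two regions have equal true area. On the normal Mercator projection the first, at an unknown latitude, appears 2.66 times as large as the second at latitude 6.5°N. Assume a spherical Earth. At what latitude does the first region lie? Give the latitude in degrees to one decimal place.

On Mercator, (apparent₁)/(apparent₂) = sec²φ₁ / sec²φ₂ when true areas are equal.
cos²φ₂ / cos²φ₁ = 2.66  ⇒  cos φ₁ = cos 6.5° / √2.66 = 0.9936/1.631 = 0.6092.
φ₁ = arccos(0.6092) ≈ 52.5°.

52.5°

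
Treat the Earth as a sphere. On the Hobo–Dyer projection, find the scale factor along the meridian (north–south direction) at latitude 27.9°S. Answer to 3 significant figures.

1.11

The Hobo–Dyer projection is cylindrical equal-area with φ₀ = 37.5°. A cylindrical equal-area projection with standard parallel φ₀ has meridian scale h = cos φ / cos φ₀ and parallel scale k = cos φ₀ / cos φ (so areas are preserved, h·k = 1).
h = cos 27.9° / cos 37.5° = 0.8838/0.7934 = 1.114.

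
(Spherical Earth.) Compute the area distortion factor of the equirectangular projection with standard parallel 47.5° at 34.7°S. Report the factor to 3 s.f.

0.822

With standard parallel φ₀ = 47.5°, the equirectangular projection gives x = Rλ cos φ₀, y = Rφ, so h = 1 and k = cos 47.5° / cos φ.
Areal scale = h·k = 1 × cos φ₀ / cos φ; at 34.7°, h = 1.000, k = 0.8217, so h·k = 0.8217.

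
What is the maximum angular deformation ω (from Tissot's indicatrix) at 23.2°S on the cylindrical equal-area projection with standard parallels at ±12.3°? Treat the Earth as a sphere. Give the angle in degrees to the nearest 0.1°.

7.0°

Cylindrical equal-area (φ₀ = 12.3°): h = cos φ / cos 12.3° along meridians, k = cos 12.3° / cos φ along parallels; h·k = 1.
At 23.2°: h = 0.9407, k = 1.063; principal scales a = 1.063, b = 0.9407.
sin(ω/2) = (a − b)/(a + b) = 0.1223/2.004 = 0.06102, so ω = 2 arcsin(0.06102) ≈ 7.0°.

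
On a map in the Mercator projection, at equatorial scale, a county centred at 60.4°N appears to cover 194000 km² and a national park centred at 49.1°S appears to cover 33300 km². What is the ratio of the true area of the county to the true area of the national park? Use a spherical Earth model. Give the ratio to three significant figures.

3.32

Since Mercator area scale is 1/cos²φ, the true area equals the apparent area multiplied by cos²φ.
True area of county: 194000 × cos²(60.4°) = 194000 × 0.2440 = 47330 km².
True area of national park: 33300 × cos²(49.1°) = 33300 × 0.4287 = 14280 km².
Ratio = 47330 / 14280 ≈ 3.32.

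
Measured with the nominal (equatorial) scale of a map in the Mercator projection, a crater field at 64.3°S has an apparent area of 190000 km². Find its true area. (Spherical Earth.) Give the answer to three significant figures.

The Mercator projection is conformal; its linear scale factor is the same in every direction and equals sec φ = 1/cos φ.
Areal scale = k² = sec²φ = 1/cos²(64.3°) = 1/0.4337² = 5.317.
True area = apparent / (areal scale) = 190000 / 5.317 ≈ 35700 km².

35700 km²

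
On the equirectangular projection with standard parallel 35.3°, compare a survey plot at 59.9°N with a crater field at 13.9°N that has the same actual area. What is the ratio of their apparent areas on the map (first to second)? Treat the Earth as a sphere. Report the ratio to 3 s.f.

1.94

In the equirectangular projection with standard parallel φ₀ = 35.3° (x = Rλ cos φ₀, y = Rφ), meridians are true-scale (h = 1) and the parallel scale is k = cos φ₀ / cos φ.
Areal scale at 59.9°: h·k = 1.000 × 1.627 = 1.627.
Areal scale at 13.9°: h·k = 1.000 × 0.8408 = 0.8408.
Ratio = 1.627/0.8408 ≈ 1.94.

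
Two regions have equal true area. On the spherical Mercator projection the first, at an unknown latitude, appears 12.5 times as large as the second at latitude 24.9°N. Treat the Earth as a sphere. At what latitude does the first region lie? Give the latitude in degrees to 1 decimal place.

75.1°

For equal true areas on Mercator, apparent areas scale as sec²φ, so the ratio is cos²φ₂ / cos²φ₁.
cos²φ₂ / cos²φ₁ = 12.5  ⇒  cos φ₁ = cos 24.9° / √12.5 = 0.9070/3.536 = 0.2566.
φ₁ = arccos(0.2566) ≈ 75.1°.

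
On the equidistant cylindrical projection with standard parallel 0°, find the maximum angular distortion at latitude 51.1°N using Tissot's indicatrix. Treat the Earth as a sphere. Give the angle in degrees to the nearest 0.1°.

26.4°

In the plate carrée (x = Rλ, y = Rφ), meridians are true-scale (h = 1) and parallels are stretched by k = sec φ.
At 51.1°: h = 1.000, k = 1.592; principal scales a = 1.592, b = 1.000.
sin(ω/2) = (a − b)/(a + b) = 0.5925/2.592 = 0.2285, so ω = 2 arcsin(0.2285) ≈ 26.4°.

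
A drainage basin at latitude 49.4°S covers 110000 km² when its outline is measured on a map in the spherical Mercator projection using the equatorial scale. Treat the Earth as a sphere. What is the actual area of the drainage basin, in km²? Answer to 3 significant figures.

Mercator is conformal, so the point scale is isotropic: h = k = sec φ = 1/cos φ.
Areal scale = k² = sec²φ = 1/cos²(49.4°) = 1/0.6508² = 2.361.
True area = apparent / (areal scale) = 110000 / 2.361 ≈ 46600 km².

46600 km²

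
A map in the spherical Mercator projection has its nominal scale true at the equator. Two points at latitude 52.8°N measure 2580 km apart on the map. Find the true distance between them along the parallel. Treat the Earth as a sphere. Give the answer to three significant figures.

1560 km

For Mercator, h = k = sec φ (a conformal cylindrical projection has a single point scale, 1/cos φ).
Along the parallel at 52.8°, map distances are exaggerated by k = sec 52.8° = 1.654.
True distance = 2580 / 1.654 = 2580 × cos 52.8° ≈ 1560 km.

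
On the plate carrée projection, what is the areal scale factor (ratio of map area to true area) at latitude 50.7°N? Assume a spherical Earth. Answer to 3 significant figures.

1.58

In the plate carrée (x = Rλ, y = Rφ), meridians are true-scale (h = 1) and parallels are stretched by k = sec φ.
Areal scale = h·k = 1 × sec φ; at 50.7°, h = 1.000, k = 1.579, so h·k = 1.579.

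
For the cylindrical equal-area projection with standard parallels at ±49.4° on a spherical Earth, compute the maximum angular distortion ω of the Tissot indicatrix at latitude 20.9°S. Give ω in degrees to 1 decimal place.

40.6°

For cylindrical equal-area with standard parallel φ₀, h = cos φ / cos φ₀ and k = cos φ₀ / cos φ, so h·k = 1.
At 20.9°: h = 1.436, k = 0.6966; principal scales a = 1.436, b = 0.6966.
sin(ω/2) = (a − b)/(a + b) = 0.7389/2.132 = 0.3466, so ω = 2 arcsin(0.3466) ≈ 40.6°.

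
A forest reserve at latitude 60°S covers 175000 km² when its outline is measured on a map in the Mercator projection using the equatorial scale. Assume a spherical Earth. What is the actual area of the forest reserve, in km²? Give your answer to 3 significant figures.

43800 km²

For Mercator, h = k = sec φ (a conformal cylindrical projection has a single point scale, 1/cos φ).
Areal scale = k² = sec²φ = 1/cos²(60°) = 1/0.5000² = 4.000.
True area = apparent / (areal scale) = 175000 / 4.000 ≈ 43800 km².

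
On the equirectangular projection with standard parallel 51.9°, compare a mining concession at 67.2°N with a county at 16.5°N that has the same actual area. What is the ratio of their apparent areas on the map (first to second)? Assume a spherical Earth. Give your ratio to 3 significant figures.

The equidistant cylindrical projection with φ₀ = 51.9° has h = 1 (meridians true) and k = cos φ₀ / cos φ along parallels.
Areal scale at 67.2°: h·k = 1.000 × 1.592 = 1.592.
Areal scale at 16.5°: h·k = 1.000 × 0.6435 = 0.6435.
Ratio = 1.592/0.6435 ≈ 2.47.

2.47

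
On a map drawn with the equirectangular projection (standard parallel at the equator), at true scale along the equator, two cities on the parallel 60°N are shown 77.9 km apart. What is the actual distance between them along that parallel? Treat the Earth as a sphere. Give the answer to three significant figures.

39.0 km

Plate carrée maps x = Rλ, y = Rφ. The meridian scale is h = 1 and the parallel scale is k = 1/cos φ = sec φ.
Along the parallel at 60°, map distances are exaggerated by k = sec 60° = 2.000.
True distance = 77.9 / 2.000 = 77.9 × cos 60° ≈ 39.0 km.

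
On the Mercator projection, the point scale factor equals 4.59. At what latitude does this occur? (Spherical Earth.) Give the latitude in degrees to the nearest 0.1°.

Mercator scale is k = sec φ = 1/cos φ.
1/cos φ = 4.59  ⇒  cos φ = 0.2179  ⇒  φ = arccos(0.2179) ≈ 77.4°.

77.4°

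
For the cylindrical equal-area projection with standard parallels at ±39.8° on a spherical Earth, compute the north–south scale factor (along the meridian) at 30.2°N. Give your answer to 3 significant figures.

1.12

A cylindrical equal-area projection with standard parallel φ₀ has meridian scale h = cos φ / cos φ₀ and parallel scale k = cos φ₀ / cos φ (so areas are preserved, h·k = 1).
h = cos 30.2° / cos 39.8° = 0.8643/0.7683 = 1.125.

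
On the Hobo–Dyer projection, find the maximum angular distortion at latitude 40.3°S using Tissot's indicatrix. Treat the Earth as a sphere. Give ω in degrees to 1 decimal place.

Hobo–Dyer is a cylindrical equal-area projection with standard parallels at ±37.5°. A cylindrical equal-area projection with standard parallel φ₀ has meridian scale h = cos φ / cos φ₀ and parallel scale k = cos φ₀ / cos φ (so areas are preserved, h·k = 1).
At 40.3°: h = 0.9613, k = 1.040; principal scales a = 1.040, b = 0.9613.
sin(ω/2) = (a − b)/(a + b) = 0.07891/2.002 = 0.03943, so ω = 2 arcsin(0.03943) ≈ 4.5°.

4.5°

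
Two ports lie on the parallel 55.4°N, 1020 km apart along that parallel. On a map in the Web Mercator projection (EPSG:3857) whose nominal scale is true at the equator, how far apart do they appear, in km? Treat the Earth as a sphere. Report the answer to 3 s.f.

1800 km

Mercator is conformal, so the point scale is isotropic: h = k = sec φ = 1/cos φ.
Along the parallel, k = sec 55.4° = 1/0.5678 = 1.761.
Map distance = 1020 × 1.761 ≈ 1800 km.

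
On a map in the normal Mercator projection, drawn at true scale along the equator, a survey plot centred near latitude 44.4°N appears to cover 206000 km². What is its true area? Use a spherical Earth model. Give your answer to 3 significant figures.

Mercator is conformal, so the point scale is isotropic: h = k = sec φ = 1/cos φ.
Areal scale = k² = sec²φ = 1/cos²(44.4°) = 1/0.7145² = 1.959.
True area = apparent / (areal scale) = 206000 / 1.959 ≈ 105000 km².

105000 km²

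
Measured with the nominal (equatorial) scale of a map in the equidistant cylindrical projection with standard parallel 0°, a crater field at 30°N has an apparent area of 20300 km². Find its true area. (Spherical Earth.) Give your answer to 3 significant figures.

17600 km²

Plate carrée maps x = Rλ, y = Rφ. The meridian scale is h = 1 and the parallel scale is k = 1/cos φ = sec φ.
Areal scale = h·k = 1 × sec φ; at 30°, h = 1.000, k = 1.155, so h·k = 1.155.
True area = apparent / (areal scale) = 20300 / 1.155 ≈ 17600 km².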